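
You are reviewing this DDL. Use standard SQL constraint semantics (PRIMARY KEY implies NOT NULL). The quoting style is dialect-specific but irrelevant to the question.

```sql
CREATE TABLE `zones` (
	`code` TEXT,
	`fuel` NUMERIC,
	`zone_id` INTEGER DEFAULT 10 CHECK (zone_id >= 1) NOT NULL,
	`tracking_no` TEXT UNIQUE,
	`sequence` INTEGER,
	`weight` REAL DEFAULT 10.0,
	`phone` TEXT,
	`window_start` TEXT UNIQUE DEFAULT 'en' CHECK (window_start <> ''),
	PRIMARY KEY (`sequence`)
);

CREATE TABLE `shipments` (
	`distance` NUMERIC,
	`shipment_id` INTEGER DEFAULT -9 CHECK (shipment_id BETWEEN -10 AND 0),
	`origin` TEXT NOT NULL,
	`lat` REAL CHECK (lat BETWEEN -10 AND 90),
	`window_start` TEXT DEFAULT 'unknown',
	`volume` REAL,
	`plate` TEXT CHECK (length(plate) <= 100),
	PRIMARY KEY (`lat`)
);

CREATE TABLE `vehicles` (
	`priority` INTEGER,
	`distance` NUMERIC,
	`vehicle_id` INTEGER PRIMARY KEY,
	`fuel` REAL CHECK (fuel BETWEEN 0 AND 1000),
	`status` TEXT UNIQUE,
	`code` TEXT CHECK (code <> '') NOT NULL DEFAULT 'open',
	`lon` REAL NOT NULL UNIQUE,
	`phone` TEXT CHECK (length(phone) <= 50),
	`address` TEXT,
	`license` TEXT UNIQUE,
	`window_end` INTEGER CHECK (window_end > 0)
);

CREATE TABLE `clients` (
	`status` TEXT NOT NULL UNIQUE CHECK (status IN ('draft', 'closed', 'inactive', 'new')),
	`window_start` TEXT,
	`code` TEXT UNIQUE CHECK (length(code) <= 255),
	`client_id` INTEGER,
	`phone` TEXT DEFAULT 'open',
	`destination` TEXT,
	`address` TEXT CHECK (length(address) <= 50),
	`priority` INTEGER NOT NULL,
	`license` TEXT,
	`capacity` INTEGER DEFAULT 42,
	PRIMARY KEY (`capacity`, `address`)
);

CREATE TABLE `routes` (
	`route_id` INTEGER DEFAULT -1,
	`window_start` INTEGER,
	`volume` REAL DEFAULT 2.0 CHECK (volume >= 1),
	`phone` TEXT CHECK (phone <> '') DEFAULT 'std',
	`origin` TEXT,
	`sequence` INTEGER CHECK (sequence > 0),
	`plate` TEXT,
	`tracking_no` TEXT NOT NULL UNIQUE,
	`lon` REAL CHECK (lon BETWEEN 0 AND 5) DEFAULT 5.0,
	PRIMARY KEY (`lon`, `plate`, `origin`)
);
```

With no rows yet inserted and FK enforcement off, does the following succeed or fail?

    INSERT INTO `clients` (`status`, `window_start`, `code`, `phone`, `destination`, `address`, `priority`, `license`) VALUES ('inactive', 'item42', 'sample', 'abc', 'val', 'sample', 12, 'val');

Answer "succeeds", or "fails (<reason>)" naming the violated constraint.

NOT NULL columns: address is supplied; capacity defaults to 42; priority is supplied; status is supplied.
CHECK constraints: 'inactive' satisfies (status IN ('draft', 'closed', 'inactive', 'new')); 'sample' satisfies (length(code) <= 255); 'sample' satisfies (length(address) <= 50).
No constraint is violated.

succeeds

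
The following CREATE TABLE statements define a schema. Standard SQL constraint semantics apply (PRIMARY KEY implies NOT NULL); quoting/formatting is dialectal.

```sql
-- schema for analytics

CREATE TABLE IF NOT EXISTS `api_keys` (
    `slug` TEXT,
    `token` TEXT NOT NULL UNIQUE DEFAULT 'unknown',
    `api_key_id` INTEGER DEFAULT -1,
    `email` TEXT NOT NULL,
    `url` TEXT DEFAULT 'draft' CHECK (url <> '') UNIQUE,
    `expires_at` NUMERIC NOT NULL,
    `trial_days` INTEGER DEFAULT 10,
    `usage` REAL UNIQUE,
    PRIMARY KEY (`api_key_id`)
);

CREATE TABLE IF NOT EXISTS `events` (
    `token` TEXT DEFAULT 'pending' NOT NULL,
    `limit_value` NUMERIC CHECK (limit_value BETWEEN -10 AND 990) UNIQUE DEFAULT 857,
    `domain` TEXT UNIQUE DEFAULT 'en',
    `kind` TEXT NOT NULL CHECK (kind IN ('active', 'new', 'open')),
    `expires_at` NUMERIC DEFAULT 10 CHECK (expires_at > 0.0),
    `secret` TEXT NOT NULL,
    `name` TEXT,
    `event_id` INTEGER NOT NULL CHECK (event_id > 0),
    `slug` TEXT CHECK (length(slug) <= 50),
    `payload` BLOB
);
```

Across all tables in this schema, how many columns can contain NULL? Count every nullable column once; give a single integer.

10

api_keys: 4 nullable (slug, url, trial_days, usage — PK (api_key_id) and explicit NOT NULL columns excluded).
events: 6 nullable (limit_value, domain, expires_at, name, slug, payload — PK none and explicit NOT NULL columns excluded).
Total: 4 + 6 = 10.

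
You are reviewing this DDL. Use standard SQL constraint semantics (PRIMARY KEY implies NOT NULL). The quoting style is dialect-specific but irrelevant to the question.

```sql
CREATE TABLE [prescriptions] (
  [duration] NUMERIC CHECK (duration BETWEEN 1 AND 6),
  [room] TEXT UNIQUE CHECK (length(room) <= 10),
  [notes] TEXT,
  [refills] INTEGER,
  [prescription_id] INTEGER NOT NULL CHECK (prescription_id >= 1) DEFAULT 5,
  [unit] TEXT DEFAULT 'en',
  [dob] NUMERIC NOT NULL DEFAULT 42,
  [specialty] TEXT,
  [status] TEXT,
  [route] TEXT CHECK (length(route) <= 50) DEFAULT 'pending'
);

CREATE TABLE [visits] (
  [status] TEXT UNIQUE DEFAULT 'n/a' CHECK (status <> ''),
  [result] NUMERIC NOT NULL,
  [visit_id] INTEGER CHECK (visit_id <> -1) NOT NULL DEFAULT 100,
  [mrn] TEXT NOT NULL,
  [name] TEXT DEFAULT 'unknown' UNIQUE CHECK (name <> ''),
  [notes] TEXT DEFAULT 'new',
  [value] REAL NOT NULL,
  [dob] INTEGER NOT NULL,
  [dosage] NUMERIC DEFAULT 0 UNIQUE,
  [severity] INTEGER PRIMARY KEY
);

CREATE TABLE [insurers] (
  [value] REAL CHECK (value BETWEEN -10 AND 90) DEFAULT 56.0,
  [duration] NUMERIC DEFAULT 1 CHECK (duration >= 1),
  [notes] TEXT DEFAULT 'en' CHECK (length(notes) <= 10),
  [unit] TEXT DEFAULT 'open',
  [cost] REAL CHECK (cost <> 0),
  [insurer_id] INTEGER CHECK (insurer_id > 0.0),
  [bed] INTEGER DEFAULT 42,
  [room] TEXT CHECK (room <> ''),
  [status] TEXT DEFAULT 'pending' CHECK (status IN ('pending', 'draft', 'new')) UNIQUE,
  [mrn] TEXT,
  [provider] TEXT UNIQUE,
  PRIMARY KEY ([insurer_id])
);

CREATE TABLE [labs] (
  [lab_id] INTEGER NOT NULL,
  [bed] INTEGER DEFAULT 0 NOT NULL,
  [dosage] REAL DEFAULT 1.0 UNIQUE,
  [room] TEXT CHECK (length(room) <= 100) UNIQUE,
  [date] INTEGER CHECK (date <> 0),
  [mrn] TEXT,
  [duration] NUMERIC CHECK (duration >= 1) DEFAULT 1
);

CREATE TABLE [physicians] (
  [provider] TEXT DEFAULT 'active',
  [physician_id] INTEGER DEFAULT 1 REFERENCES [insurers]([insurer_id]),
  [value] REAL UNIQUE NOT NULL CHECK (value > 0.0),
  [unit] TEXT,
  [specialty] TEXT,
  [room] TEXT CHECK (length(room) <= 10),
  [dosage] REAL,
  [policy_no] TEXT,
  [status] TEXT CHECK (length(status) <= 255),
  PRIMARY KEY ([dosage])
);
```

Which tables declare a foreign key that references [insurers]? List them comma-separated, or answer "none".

physicians

- physicians.physician_id references insurers(insurer_id).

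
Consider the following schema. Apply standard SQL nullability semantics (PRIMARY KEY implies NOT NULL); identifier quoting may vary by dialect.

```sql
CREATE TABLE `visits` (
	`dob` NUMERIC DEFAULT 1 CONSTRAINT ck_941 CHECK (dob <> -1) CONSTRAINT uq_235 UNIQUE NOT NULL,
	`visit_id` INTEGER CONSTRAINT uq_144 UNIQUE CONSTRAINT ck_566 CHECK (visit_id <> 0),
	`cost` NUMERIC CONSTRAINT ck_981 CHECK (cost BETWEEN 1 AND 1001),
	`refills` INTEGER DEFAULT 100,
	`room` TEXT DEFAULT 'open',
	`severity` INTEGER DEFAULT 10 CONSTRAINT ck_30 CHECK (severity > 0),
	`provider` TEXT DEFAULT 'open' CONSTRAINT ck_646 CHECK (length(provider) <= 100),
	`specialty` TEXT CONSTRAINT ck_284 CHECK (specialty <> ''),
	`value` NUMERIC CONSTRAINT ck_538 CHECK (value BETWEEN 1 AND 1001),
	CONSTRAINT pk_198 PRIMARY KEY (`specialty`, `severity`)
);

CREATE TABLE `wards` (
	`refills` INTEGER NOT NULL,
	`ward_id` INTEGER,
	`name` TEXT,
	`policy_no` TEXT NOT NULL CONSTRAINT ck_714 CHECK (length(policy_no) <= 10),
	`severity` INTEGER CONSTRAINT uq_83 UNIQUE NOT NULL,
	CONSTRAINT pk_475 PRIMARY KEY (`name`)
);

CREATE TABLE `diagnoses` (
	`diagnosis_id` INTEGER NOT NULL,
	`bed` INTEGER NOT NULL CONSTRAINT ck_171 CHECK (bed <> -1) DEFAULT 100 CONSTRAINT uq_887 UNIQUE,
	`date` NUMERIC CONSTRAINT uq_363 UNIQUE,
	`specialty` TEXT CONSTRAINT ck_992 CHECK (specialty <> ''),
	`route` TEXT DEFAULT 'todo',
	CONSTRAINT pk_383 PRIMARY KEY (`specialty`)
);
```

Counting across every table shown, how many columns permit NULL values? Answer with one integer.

9

visits: 6 nullable (visit_id, cost, refills, room, provider, value — PK (specialty, severity) and explicit NOT NULL columns excluded).
wards: 1 nullable (ward_id — PK (name) and explicit NOT NULL columns excluded).
diagnoses: 2 nullable (date, route — PK (specialty) and explicit NOT NULL columns excluded).
Total: 6 + 1 + 2 = 9.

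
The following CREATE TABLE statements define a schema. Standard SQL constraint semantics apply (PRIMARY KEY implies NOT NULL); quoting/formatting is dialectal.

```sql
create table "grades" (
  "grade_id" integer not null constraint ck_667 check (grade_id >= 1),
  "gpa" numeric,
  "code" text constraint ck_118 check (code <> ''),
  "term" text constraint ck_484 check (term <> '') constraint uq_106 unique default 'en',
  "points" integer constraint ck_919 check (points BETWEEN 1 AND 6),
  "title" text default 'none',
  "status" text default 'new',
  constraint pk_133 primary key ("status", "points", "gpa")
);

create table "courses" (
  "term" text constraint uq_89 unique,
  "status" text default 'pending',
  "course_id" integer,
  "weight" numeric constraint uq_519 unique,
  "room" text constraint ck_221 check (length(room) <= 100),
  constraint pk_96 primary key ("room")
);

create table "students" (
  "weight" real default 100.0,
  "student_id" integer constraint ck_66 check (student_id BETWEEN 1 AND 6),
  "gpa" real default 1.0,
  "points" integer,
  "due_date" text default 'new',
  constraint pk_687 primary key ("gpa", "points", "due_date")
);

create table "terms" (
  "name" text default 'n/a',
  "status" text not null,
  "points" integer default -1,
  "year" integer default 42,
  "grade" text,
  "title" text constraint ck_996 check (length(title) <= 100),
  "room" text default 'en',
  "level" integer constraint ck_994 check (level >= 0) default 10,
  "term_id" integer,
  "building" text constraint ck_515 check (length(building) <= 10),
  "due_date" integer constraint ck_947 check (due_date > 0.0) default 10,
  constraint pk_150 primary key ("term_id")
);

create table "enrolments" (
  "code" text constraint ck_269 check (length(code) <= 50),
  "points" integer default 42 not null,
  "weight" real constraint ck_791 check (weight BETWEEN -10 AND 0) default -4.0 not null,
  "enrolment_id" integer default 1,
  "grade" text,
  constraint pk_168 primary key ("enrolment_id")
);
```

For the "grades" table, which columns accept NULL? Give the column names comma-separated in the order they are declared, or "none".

code, term, title

- grade_id: declared NOT NULL → not nullable.
- gpa: part of the PRIMARY KEY, which implies NOT NULL → not nullable.
- code: CHECK does not forbid NULL (a CHECK constraint passes when its expression is NULL) → nullable.
- term: CHECK does not forbid NULL (a CHECK constraint passes when its expression is NULL) → nullable.
- points: part of the PRIMARY KEY, which implies NOT NULL → not nullable.
- title: DEFAULT only fills an omitted column; an explicit NULL is still allowed → nullable.
- status: part of the PRIMARY KEY, which implies NOT NULL → not nullable.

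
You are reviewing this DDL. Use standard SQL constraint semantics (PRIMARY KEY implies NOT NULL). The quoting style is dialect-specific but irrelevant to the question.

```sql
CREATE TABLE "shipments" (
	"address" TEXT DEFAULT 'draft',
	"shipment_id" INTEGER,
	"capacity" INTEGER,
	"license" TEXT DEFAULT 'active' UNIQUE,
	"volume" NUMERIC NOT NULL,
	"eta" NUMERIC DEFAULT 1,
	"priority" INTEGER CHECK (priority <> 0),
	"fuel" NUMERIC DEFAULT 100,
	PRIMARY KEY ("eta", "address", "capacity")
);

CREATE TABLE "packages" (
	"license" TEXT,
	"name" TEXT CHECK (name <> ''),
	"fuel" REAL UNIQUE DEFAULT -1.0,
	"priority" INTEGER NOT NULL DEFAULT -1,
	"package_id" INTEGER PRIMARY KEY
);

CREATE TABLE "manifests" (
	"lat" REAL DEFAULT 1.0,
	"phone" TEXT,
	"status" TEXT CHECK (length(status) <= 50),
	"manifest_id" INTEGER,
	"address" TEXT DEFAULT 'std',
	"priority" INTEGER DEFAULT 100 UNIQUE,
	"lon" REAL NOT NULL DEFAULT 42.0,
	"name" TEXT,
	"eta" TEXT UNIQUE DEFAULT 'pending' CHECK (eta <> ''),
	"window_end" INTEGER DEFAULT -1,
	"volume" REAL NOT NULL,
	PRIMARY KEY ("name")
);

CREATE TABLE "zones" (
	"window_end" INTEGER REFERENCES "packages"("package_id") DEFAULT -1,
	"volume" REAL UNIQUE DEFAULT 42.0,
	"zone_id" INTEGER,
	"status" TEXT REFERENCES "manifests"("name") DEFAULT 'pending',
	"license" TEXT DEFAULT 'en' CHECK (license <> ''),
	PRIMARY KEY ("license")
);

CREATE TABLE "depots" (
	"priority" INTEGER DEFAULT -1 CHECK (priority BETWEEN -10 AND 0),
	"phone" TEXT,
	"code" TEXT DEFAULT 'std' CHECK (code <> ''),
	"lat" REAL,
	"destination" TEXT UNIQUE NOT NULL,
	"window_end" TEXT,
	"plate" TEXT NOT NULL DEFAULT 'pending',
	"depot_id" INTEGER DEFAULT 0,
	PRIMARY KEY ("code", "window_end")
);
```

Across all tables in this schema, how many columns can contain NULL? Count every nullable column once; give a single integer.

shipments: 4 nullable (shipment_id, license, priority, fuel — PK (eta, address, capacity) and explicit NOT NULL columns excluded).
packages: 3 nullable (license, name, fuel — PK (package_id) and explicit NOT NULL columns excluded).
manifests: 8 nullable (lat, phone, status, manifest_id, address, priority, eta, window_end — PK (name) and explicit NOT NULL columns excluded).
zones: 4 nullable (window_end, volume, zone_id, status — PK (license) and explicit NOT NULL columns excluded).
depots: 4 nullable (priority, phone, lat, depot_id — PK (code, window_end) and explicit NOT NULL columns excluded).
Total: 4 + 3 + 8 + 4 + 4 = 23.

23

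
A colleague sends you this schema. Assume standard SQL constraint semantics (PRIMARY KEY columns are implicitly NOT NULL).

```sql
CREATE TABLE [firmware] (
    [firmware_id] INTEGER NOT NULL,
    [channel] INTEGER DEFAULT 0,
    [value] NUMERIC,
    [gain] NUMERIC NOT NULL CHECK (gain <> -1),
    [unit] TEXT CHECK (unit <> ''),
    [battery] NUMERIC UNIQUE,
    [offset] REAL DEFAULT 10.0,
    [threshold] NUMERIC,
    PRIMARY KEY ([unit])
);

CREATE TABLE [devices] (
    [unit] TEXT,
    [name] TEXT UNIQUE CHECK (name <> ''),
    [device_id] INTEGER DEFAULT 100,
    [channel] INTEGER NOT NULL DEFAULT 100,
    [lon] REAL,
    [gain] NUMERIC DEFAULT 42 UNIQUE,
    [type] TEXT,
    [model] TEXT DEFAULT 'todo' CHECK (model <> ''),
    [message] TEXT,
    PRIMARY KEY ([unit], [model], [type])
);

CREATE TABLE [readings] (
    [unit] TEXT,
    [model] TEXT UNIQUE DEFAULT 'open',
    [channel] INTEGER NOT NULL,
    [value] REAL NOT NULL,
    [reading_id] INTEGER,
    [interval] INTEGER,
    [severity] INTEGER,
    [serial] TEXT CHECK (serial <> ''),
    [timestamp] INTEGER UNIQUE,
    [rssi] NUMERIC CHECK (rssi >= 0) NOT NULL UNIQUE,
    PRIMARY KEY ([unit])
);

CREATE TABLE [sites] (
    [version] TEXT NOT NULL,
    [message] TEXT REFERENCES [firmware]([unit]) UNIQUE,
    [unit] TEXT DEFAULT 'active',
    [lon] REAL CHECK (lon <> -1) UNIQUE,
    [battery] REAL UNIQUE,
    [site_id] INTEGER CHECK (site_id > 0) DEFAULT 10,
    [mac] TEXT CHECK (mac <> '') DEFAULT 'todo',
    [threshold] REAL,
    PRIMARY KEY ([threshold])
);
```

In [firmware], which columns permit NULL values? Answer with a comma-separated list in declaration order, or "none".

channel, value, battery, offset, threshold

- firmware_id: declared NOT NULL → not nullable.
- channel: DEFAULT only fills an omitted column; an explicit NULL is still allowed → nullable.
- value: no NOT NULL constraint applies → nullable.
- gain: declared NOT NULL → not nullable.
- unit: part of the PRIMARY KEY, which implies NOT NULL → not nullable.
- battery: UNIQUE does not imply NOT NULL → nullable.
- offset: DEFAULT only fills an omitted column; an explicit NULL is still allowed → nullable.
- threshold: no NOT NULL constraint applies → nullable.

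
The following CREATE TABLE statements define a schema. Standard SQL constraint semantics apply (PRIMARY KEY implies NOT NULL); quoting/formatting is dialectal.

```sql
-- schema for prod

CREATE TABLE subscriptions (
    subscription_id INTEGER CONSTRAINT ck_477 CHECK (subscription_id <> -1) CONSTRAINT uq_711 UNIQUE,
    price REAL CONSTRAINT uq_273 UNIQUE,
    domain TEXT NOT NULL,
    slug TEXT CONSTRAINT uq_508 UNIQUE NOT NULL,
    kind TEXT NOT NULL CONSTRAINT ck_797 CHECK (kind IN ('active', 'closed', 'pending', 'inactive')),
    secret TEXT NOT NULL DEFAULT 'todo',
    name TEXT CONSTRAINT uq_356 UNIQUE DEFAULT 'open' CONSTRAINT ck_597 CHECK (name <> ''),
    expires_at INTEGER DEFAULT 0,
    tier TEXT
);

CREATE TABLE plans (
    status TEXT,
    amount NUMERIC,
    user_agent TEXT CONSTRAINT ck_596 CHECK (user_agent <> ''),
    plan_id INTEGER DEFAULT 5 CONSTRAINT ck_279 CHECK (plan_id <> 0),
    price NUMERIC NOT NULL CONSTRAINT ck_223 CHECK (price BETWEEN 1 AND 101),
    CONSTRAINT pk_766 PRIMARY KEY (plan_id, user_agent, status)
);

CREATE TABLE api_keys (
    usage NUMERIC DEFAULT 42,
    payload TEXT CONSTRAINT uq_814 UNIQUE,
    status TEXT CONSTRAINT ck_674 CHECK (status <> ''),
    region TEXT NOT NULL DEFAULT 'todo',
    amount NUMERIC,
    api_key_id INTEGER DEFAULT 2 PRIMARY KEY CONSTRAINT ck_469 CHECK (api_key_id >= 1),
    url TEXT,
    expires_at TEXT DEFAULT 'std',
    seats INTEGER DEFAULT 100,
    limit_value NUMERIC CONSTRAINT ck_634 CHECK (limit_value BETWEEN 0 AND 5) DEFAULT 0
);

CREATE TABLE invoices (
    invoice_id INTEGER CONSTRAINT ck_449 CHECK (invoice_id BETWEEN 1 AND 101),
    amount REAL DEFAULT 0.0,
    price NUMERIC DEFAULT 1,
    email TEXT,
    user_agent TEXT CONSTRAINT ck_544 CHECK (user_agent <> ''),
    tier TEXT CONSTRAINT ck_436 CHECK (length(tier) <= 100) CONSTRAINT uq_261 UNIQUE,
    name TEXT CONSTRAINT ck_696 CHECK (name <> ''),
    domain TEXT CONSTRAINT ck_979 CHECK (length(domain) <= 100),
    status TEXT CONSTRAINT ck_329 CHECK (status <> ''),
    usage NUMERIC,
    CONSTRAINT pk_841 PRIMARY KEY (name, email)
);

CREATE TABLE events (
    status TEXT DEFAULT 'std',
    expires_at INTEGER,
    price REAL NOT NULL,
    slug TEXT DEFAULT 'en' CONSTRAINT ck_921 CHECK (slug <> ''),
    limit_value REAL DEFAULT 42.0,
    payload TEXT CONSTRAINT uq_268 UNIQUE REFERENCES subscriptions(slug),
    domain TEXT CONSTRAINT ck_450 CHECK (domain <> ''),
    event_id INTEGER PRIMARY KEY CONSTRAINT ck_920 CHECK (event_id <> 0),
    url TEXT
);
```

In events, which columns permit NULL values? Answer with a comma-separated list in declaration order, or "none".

status, expires_at, slug, limit_value, payload, domain, url

- status: DEFAULT only fills an omitted column; an explicit NULL is still allowed → nullable.
- expires_at: no NOT NULL constraint applies → nullable.
- price: declared NOT NULL → not nullable.
- slug: CHECK does not forbid NULL (a CHECK constraint passes when its expression is NULL) → nullable.
- limit_value: DEFAULT only fills an omitted column; an explicit NULL is still allowed → nullable.
- payload: a foreign key column may be NULL unless separately constrained → nullable.
- domain: CHECK does not forbid NULL (a CHECK constraint passes when its expression is NULL) → nullable.
- event_id: part of the PRIMARY KEY, which implies NOT NULL → not nullable.
- url: no NOT NULL constraint applies → nullable.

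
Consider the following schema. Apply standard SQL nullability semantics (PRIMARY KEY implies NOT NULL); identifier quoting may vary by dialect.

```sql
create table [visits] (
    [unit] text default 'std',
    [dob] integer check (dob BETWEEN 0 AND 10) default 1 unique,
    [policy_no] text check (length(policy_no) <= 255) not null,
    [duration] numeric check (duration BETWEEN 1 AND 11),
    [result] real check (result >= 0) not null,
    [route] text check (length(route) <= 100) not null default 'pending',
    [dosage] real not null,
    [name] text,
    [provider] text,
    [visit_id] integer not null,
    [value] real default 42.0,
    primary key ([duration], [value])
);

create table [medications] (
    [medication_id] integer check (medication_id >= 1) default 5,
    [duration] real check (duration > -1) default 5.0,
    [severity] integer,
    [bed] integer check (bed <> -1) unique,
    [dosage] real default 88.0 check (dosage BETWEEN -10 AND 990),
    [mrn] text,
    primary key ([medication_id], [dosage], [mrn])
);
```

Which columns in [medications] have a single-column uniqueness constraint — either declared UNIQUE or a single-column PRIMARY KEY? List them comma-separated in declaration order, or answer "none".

bed

- medication_id: part of a composite PRIMARY KEY — only the tuple is unique, not this column on its own.
- duration: no UNIQUE or single-column PK constraint.
- severity: no UNIQUE or single-column PK constraint.
- bed: declared UNIQUE → unique.
- dosage: part of a composite PRIMARY KEY — only the tuple is unique, not this column on its own.
- mrn: part of a composite PRIMARY KEY — only the tuple is unique, not this column on its own.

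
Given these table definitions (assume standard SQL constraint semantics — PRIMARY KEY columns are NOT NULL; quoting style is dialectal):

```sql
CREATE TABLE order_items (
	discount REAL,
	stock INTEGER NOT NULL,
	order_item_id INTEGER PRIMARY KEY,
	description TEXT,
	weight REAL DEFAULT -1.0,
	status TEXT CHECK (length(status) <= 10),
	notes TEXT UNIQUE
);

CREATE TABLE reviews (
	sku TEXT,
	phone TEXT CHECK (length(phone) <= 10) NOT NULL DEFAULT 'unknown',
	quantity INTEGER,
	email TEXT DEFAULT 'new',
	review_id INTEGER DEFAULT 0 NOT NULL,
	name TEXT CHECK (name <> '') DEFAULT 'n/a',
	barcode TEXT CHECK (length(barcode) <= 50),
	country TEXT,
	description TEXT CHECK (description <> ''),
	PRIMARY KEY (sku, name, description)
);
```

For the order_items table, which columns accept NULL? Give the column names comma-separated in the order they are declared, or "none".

- discount: no NOT NULL constraint applies → nullable.
- stock: declared NOT NULL → not nullable.
- order_item_id: part of the PRIMARY KEY, which implies NOT NULL → not nullable.
- description: no NOT NULL constraint applies → nullable.
- weight: DEFAULT only fills an omitted column; an explicit NULL is still allowed → nullable.
- status: CHECK does not forbid NULL (a CHECK constraint passes when its expression is NULL) → nullable.
- notes: UNIQUE does not imply NOT NULL → nullable.

discount, description, weight, status, notes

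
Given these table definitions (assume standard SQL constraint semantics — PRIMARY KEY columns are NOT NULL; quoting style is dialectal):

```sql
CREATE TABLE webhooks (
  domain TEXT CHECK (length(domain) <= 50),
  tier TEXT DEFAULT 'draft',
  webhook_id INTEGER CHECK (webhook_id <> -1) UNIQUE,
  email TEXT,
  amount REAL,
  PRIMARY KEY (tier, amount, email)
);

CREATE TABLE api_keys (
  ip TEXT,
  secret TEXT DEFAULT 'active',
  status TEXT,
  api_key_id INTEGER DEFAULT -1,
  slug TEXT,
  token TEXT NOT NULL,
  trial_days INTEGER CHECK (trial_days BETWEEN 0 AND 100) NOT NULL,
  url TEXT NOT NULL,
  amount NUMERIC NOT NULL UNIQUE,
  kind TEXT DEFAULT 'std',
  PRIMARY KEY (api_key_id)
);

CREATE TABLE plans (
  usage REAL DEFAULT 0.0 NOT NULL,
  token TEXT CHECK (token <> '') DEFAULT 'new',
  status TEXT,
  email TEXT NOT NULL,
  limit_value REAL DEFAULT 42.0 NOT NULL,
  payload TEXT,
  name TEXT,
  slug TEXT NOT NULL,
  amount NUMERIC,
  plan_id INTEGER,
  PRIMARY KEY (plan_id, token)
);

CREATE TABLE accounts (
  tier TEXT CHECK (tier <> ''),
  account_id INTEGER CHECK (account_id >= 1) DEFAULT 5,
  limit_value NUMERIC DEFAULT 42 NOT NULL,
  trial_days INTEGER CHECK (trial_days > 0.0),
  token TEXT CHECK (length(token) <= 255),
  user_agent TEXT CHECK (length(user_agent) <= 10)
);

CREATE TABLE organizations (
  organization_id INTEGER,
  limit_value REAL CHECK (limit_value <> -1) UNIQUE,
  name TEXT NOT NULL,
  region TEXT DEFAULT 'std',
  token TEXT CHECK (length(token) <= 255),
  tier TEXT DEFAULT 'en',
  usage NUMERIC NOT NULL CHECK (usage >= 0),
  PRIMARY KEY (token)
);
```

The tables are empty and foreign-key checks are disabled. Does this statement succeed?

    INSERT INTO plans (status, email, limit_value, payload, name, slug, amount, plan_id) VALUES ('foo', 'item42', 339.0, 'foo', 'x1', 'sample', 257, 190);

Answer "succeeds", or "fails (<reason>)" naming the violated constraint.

succeeds

NOT NULL columns: email is supplied; limit_value is supplied; plan_id is supplied; slug is supplied; token defaults to 'new'; usage defaults to 0.0.
No constraint is violated.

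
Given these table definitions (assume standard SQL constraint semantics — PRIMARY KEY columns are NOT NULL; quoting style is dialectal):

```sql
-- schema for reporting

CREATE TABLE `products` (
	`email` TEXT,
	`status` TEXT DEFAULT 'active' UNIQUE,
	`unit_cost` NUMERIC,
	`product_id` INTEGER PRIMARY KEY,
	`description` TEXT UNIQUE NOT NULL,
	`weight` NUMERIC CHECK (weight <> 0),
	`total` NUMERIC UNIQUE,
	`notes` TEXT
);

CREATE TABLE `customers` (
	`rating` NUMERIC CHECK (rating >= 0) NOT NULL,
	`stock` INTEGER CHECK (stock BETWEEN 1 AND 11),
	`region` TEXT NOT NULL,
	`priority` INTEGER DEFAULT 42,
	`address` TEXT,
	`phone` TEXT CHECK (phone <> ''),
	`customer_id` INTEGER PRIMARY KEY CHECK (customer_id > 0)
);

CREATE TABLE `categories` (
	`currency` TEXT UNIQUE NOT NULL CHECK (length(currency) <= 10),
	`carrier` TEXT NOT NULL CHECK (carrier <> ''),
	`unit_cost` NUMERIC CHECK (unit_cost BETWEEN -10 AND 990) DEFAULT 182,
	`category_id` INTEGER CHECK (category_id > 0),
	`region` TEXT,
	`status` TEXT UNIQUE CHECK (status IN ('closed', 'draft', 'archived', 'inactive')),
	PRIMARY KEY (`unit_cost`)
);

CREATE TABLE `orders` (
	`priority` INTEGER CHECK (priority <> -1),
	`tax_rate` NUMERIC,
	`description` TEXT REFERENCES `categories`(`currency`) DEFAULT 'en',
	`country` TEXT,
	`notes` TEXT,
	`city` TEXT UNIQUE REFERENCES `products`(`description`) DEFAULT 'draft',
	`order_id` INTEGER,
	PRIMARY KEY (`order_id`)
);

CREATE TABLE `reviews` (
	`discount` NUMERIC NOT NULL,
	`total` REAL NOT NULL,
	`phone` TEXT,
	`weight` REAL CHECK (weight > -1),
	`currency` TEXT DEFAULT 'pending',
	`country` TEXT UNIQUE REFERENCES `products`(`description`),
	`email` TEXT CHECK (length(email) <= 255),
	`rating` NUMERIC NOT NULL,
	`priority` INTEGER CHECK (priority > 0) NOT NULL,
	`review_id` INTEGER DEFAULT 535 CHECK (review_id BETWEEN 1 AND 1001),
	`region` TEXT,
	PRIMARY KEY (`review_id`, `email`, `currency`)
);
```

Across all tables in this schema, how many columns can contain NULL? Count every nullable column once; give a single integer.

23

products: 6 nullable (email, status, unit_cost, weight, total, notes — PK (product_id) and explicit NOT NULL columns excluded).
customers: 4 nullable (stock, priority, address, phone — PK (customer_id) and explicit NOT NULL columns excluded).
categories: 3 nullable (category_id, region, status — PK (unit_cost) and explicit NOT NULL columns excluded).
orders: 6 nullable (priority, tax_rate, description, country, notes, city — PK (order_id) and explicit NOT NULL columns excluded).
reviews: 4 nullable (phone, weight, country, region — PK (review_id, email, currency) and explicit NOT NULL columns excluded).
Total: 6 + 4 + 3 + 6 + 4 = 23.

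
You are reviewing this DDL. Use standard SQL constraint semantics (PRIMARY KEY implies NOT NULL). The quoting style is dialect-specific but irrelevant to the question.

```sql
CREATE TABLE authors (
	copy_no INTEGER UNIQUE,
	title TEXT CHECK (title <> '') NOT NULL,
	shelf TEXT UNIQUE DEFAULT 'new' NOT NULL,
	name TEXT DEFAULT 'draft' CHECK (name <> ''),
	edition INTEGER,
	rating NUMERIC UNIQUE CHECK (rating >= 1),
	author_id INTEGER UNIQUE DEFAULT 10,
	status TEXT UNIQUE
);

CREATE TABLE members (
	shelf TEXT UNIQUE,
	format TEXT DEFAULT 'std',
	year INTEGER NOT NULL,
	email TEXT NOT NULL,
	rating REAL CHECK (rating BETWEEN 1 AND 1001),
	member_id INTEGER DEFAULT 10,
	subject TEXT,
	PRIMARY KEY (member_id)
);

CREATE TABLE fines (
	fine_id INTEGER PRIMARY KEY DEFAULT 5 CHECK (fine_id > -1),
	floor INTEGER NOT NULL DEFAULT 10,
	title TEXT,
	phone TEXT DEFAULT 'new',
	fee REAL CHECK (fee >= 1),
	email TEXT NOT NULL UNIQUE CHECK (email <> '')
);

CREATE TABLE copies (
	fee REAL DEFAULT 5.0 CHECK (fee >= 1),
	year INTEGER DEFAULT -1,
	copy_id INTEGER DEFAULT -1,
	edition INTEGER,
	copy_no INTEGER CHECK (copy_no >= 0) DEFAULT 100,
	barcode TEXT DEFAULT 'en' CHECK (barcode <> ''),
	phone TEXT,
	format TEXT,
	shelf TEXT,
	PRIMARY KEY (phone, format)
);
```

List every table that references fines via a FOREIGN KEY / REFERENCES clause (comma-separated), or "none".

No REFERENCES clause anywhere in the schema names fines.

none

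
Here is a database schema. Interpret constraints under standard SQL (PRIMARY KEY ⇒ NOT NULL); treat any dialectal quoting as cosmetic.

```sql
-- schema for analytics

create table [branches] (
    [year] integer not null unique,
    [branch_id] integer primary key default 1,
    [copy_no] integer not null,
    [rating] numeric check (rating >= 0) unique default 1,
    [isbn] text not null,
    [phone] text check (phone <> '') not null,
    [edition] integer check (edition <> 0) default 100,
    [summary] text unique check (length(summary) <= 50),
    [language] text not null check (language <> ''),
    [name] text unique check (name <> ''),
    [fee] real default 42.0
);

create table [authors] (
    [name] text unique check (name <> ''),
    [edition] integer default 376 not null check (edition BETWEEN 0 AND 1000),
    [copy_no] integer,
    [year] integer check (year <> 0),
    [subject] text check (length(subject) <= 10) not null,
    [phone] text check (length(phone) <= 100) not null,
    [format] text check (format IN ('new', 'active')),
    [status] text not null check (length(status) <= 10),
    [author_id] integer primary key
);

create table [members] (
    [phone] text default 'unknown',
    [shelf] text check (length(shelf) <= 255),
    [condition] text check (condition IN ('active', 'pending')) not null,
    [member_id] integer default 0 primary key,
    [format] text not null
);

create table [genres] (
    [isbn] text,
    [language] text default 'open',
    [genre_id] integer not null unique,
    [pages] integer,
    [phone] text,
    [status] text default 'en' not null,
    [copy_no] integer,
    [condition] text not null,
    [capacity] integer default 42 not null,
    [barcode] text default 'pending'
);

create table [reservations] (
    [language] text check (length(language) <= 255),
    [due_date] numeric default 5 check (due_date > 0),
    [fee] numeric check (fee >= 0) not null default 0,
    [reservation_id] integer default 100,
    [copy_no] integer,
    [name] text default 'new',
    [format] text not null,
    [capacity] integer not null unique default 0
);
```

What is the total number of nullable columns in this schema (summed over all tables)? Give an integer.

22

branches: 5 nullable (rating, edition, summary, name, fee — PK (branch_id) and explicit NOT NULL columns excluded).
authors: 4 nullable (name, copy_no, year, format — PK (author_id) and explicit NOT NULL columns excluded).
members: 2 nullable (phone, shelf — PK (member_id) and explicit NOT NULL columns excluded).
genres: 6 nullable (isbn, language, pages, phone, copy_no, barcode — PK none and explicit NOT NULL columns excluded).
reservations: 5 nullable (language, due_date, reservation_id, copy_no, name — PK none and explicit NOT NULL columns excluded).
Total: 5 + 4 + 2 + 6 + 5 = 22.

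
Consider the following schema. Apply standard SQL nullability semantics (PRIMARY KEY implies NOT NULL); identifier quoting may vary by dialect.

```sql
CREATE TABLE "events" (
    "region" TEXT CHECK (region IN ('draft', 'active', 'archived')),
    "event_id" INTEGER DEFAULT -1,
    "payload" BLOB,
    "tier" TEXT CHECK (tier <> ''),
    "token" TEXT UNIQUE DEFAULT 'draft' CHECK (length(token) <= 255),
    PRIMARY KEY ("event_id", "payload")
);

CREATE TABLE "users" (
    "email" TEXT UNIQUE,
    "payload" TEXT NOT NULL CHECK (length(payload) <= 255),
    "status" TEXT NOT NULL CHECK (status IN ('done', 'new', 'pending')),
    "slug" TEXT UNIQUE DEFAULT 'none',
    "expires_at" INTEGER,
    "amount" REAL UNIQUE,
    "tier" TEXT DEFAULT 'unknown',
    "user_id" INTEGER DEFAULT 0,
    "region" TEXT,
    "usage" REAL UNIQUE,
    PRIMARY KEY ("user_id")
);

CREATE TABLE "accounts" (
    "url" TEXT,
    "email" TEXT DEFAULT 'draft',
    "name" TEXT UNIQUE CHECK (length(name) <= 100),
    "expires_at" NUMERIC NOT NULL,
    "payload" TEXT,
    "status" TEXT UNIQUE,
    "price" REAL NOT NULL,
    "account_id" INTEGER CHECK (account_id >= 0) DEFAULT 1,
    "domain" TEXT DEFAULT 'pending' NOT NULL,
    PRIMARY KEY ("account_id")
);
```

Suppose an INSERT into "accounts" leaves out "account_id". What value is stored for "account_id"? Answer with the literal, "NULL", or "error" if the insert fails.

account_id has an explicit DEFAULT 1.
When the column is omitted from an INSERT, that default is used.

1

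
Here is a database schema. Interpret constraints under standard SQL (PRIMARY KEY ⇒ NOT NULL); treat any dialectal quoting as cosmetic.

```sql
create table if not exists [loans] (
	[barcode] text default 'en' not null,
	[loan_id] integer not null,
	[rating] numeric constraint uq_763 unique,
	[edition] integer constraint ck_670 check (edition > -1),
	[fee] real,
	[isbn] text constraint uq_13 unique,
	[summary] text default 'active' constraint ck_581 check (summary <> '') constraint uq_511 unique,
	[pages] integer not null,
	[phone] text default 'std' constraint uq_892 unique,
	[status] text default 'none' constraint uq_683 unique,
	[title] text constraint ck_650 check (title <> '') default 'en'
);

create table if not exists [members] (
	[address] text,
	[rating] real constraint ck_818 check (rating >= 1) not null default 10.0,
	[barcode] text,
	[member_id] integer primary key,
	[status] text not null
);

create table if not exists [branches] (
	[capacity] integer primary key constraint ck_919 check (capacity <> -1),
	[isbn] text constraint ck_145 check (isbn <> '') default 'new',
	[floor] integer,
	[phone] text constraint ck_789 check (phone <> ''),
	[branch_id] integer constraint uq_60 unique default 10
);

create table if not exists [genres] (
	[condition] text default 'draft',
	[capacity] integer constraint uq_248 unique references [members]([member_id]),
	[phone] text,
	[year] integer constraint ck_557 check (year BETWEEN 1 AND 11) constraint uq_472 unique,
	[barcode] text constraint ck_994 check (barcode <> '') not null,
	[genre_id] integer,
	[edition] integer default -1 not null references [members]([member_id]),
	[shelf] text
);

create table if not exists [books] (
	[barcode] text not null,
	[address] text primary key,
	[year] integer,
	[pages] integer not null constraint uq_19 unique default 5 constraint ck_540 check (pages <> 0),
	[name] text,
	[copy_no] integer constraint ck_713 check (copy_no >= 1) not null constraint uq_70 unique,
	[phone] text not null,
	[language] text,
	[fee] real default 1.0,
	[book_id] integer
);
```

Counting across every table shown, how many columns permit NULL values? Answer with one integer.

loans: 8 nullable (rating, edition, fee, isbn, summary, phone, status, title — PK none and explicit NOT NULL columns excluded).
members: 2 nullable (address, barcode — PK (member_id) and explicit NOT NULL columns excluded).
branches: 4 nullable (isbn, floor, phone, branch_id — PK (capacity) and explicit NOT NULL columns excluded).
genres: 6 nullable (condition, capacity, phone, year, genre_id, shelf — PK none and explicit NOT NULL columns excluded).
books: 5 nullable (year, name, language, fee, book_id — PK (address) and explicit NOT NULL columns excluded).
Total: 8 + 2 + 4 + 6 + 5 = 25.

25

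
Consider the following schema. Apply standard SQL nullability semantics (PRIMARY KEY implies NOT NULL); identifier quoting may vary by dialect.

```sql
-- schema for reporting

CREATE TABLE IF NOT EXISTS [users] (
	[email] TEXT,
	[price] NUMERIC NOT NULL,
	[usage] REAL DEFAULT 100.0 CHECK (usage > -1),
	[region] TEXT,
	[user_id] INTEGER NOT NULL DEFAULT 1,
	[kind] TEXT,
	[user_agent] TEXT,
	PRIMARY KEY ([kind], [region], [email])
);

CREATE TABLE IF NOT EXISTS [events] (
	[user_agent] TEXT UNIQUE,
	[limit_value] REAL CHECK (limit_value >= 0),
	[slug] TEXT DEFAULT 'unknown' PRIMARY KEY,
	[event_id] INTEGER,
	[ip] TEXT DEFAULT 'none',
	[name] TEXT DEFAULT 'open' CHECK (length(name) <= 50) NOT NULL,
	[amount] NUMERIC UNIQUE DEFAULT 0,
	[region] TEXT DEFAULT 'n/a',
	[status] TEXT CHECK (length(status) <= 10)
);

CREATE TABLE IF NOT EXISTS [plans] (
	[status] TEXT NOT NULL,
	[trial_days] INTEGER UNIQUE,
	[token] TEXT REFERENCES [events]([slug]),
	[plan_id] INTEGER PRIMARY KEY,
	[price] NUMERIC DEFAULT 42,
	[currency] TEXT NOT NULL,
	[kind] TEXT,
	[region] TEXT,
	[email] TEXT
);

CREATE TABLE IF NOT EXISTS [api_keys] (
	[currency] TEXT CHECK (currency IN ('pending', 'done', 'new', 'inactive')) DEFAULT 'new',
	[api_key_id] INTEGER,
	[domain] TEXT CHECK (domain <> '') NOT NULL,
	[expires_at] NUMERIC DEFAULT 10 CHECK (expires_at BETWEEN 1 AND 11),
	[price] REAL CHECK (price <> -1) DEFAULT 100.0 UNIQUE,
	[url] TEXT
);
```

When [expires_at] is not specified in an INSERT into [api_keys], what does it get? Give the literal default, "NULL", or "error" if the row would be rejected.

10

expires_at has an explicit DEFAULT 10.
When the column is omitted from an INSERT, that default is used.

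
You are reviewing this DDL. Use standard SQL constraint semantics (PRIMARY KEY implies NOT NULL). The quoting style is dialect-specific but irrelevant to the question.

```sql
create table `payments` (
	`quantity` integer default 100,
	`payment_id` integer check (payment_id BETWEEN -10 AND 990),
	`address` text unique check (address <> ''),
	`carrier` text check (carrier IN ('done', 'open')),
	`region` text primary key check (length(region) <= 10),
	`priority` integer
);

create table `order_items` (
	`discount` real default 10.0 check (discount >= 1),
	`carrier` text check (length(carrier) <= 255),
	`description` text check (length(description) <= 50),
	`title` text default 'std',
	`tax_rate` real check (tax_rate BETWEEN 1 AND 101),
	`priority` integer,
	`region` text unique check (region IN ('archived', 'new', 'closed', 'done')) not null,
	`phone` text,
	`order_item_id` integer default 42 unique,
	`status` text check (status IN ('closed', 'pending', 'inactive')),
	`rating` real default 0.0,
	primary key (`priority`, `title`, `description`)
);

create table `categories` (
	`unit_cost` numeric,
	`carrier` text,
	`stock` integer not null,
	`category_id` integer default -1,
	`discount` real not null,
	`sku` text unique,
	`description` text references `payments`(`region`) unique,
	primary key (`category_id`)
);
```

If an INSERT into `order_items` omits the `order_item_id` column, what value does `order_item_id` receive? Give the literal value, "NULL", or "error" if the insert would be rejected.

order_item_id has an explicit DEFAULT 42.
When the column is omitted from an INSERT, that default is used.

42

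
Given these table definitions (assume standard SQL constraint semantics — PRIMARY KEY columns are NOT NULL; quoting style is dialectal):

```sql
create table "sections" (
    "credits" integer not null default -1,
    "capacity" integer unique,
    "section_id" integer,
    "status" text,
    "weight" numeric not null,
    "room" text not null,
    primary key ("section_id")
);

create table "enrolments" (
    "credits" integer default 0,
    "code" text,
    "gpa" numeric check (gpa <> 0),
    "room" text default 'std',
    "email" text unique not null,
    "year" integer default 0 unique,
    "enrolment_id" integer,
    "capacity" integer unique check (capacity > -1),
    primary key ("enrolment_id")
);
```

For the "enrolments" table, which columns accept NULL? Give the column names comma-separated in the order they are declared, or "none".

credits, code, gpa, room, year, capacity

- credits: DEFAULT only fills an omitted column; an explicit NULL is still allowed → nullable.
- code: no NOT NULL constraint applies → nullable.
- gpa: CHECK does not forbid NULL (a CHECK constraint passes when its expression is NULL) → nullable.
- room: DEFAULT only fills an omitted column; an explicit NULL is still allowed → nullable.
- email: declared NOT NULL → not nullable.
- year: UNIQUE does not imply NOT NULL → nullable.
- enrolment_id: part of the PRIMARY KEY, which implies NOT NULL → not nullable.
- capacity: CHECK does not forbid NULL (a CHECK constraint passes when its expression is NULL) → nullable.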